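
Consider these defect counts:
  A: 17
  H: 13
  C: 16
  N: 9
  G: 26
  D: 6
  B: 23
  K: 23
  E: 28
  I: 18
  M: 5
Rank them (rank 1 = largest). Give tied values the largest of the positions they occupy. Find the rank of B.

Sorted (descending): 28, 26, 23, 23, 18, 17, 16, 13, 9, 6, 5
The 2 values of 23 occupy positions 3–4 → each gets rank 4.
B has value 23 → rank 4.

4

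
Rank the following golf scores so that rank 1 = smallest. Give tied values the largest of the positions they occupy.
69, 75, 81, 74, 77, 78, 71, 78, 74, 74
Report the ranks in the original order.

Sorted (ascending): 69, 71, 74, 74, 74, 75, 77, 78, 78, 81
The 3 values of 74 occupy positions 3–5 → each gets rank 5.
The 2 values of 78 occupy positions 8–9 → each gets rank 9.

1, 6, 10, 5, 7, 9, 2, 9, 5, 5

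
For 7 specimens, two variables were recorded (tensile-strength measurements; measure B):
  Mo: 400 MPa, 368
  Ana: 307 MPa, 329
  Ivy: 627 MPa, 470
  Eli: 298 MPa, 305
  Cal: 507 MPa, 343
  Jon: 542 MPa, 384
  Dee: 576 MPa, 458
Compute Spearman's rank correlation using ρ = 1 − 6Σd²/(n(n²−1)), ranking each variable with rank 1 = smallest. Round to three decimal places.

0.964

Ranks of variable 1: 3, 2, 7, 1, 4, 5, 6
Ranks of variable 2: 4, 2, 7, 1, 3, 5, 6
d = r₁ − r₂: -1, 0, 0, 0, 1, 0, 0
d²: 1, 0, 0, 0, 1, 0, 0; Σd² = 2
ρ = 1 − 6·2/(7·48) = 1 − 12/336 = 0.964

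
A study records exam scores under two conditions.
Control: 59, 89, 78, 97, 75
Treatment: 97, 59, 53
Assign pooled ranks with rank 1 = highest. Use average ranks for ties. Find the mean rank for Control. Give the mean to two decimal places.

Sorted (descending): 97, 97, 89, 78, 75, 59, 59, 53
The 2 values of 97 occupy positions 1–2 → average rank (1+2)/2 = 1.5.
The 2 values of 59 occupy positions 6–7 → average rank (6+7)/2 = 6.5.
Control values → pooled ranks: 59→6.5, 89→3, 78→4, 97→1.5, 75→5
Mean rank = (6.5 + 3 + 4 + 1.5 + 5) / 5 = 4.00

4.00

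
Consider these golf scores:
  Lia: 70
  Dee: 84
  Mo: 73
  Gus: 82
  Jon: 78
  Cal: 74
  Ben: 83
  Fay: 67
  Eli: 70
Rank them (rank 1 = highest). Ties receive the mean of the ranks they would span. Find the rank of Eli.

7.5

Sorted (descending): 84, 83, 82, 78, 74, 73, 70, 70, 67
The 2 values of 70 occupy positions 7–8 → average rank (7+8)/2 = 7.5.
Eli has value 70 → rank 7.5.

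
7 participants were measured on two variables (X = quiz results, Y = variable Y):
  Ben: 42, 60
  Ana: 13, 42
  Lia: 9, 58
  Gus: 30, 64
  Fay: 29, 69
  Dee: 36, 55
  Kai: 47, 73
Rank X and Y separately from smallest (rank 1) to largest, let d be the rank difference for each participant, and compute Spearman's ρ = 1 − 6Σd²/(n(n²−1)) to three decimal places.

0.500

Ranks of variable 1: 6, 2, 1, 4, 3, 5, 7
Ranks of variable 2: 4, 1, 3, 5, 6, 2, 7
d = r₁ − r₂: 2, 1, -2, -1, -3, 3, 0
d²: 4, 1, 4, 1, 9, 9, 0; Σd² = 28
ρ = 1 − 6·28/(7·48) = 1 − 168/336 = 0.500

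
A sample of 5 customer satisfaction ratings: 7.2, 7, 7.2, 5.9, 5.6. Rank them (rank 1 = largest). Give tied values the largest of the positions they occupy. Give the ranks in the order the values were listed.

2, 3, 2, 4, 5

Sorted (descending): 7.2, 7.2, 7, 5.9, 5.6
The 2 values of 7.2 occupy positions 1–2 → each gets rank 2.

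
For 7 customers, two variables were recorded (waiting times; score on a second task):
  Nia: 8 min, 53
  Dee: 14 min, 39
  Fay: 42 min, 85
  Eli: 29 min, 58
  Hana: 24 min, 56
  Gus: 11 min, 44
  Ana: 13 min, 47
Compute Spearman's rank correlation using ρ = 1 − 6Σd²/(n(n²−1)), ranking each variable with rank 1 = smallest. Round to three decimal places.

0.679

Ranks of variable 1: 1, 4, 7, 6, 5, 2, 3
Ranks of variable 2: 4, 1, 7, 6, 5, 2, 3
d = r₁ − r₂: -3, 3, 0, 0, 0, 0, 0
d²: 9, 9, 0, 0, 0, 0, 0; Σd² = 18
ρ = 1 − 6·18/(7·48) = 1 − 108/336 = 0.679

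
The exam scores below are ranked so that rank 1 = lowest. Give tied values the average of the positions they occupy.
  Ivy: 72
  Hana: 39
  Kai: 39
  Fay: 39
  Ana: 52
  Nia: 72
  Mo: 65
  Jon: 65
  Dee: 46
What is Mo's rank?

6.5

Sorted (ascending): 39, 39, 39, 46, 52, 65, 65, 72, 72
The 3 values of 39 occupy positions 1–3 → average rank 2.
The 2 values of 65 occupy positions 6–7 → average rank (6+7)/2 = 6.5.
The 2 values of 72 occupy positions 8–9 → average rank (8+9)/2 = 8.5.
Mo has value 65 → rank 6.5.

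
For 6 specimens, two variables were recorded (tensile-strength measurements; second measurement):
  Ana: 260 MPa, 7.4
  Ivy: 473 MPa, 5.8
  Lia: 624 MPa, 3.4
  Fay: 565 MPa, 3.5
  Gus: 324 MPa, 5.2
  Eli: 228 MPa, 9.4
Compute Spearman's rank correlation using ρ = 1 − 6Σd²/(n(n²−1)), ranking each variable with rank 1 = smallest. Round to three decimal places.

-0.943

Ranks of variable 1: 2, 4, 6, 5, 3, 1
Ranks of variable 2: 5, 4, 1, 2, 3, 6
d = r₁ − r₂: -3, 0, 5, 3, 0, -5
d²: 9, 0, 25, 9, 0, 25; Σd² = 68
ρ = 1 − 6·68/(6·35) = 1 − 408/210 = -0.943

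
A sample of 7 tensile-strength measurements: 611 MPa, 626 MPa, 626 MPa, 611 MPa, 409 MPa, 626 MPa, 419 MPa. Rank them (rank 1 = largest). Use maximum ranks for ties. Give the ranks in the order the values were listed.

Sorted (descending): 626, 626, 626, 611, 611, 419, 409
The 3 values of 626 occupy positions 1–3 → each gets rank 3.
The 2 values of 611 occupy positions 4–5 → each gets rank 5.

5, 3, 3, 5, 7, 3, 6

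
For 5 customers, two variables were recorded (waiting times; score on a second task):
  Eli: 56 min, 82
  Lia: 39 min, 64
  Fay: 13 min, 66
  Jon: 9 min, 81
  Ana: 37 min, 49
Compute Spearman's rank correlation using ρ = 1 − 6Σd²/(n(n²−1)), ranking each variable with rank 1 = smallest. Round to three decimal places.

Ranks of variable 1: 5, 4, 2, 1, 3
Ranks of variable 2: 5, 2, 3, 4, 1
d = r₁ − r₂: 0, 2, -1, -3, 2
d²: 0, 4, 1, 9, 4; Σd² = 18
ρ = 1 − 6·18/(5·24) = 1 − 108/120 = 0.100

0.100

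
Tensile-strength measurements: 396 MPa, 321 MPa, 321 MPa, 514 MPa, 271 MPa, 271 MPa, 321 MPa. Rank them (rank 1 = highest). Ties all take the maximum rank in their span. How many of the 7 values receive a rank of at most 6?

Sorted (descending): 514, 396, 321, 321, 321, 271, 271
The 3 values of 321 occupy positions 3–5 → each gets rank 5.
The 2 values of 271 occupy positions 6–7 → each gets rank 7.
Ranks ≤ 6: {1, 2, 5, 5, 5} → 5 values.

5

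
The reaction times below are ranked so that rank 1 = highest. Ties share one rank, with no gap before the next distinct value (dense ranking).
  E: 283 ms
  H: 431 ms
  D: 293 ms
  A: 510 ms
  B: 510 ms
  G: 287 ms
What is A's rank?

1

Sorted (descending): 510, 510, 431, 293, 287, 283
The 2 values of 510 share dense rank 1.
Remaining distinct values take the next consecutive integers.
A has value 510 ms → rank 1.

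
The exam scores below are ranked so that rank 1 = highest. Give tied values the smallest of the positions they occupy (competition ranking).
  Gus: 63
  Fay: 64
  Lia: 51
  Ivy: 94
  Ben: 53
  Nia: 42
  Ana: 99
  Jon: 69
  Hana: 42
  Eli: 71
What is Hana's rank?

9

Sorted (descending): 99, 94, 71, 69, 64, 63, 53, 51, 42, 42
The 2 values of 42 occupy positions 9–10 → each gets rank 9.
Hana has value 42 → rank 9.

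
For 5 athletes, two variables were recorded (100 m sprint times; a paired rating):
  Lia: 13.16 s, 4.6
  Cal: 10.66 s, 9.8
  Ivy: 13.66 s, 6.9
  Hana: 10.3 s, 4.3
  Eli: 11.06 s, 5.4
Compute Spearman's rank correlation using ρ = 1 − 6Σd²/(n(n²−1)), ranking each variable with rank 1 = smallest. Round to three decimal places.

0.300

Ranks of variable 1: 4, 2, 5, 1, 3
Ranks of variable 2: 2, 5, 4, 1, 3
d = r₁ − r₂: 2, -3, 1, 0, 0
d²: 4, 9, 1, 0, 0; Σd² = 14
ρ = 1 − 6·14/(5·24) = 1 − 84/120 = 0.300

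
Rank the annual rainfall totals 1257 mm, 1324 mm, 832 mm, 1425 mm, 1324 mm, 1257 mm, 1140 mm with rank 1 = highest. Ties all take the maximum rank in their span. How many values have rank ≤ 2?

1

Sorted (descending): 1425, 1324, 1324, 1257, 1257, 1140, 832
The 2 values of 1324 occupy positions 2–3 → each gets rank 3.
The 2 values of 1257 occupy positions 4–5 → each gets rank 5.
Ranks ≤ 2: {1} → 1 value.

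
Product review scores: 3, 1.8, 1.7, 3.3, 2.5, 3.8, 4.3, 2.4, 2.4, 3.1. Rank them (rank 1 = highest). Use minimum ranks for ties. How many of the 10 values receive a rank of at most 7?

Sorted (descending): 4.3, 3.8, 3.3, 3.1, 3, 2.5, 2.4, 2.4, 1.8, 1.7
The 2 values of 2.4 occupy positions 7–8 → each gets rank 7.
Ranks ≤ 7: {1, 2, 3, 4, 5, 6, 7, 7} → 8 values.

8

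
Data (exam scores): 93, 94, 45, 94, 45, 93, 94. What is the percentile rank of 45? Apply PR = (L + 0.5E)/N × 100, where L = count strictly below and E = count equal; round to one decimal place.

N = 7.
Strictly below 45: 0. Equal to 45: 2.
PR = (0 + 0.5·2)/7 × 100 = 14.3

14.3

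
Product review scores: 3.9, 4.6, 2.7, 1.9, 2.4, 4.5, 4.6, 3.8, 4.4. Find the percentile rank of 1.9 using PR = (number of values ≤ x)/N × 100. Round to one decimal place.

11.1

N = 9.
Strictly below 1.9: 0. Equal to 1.9: 1.
PR = 1/9 × 100 = 11.1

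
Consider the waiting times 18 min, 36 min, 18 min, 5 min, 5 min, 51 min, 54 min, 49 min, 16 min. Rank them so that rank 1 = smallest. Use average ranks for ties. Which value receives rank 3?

16

Sorted (ascending): 5, 5, 16, 18, 18, 36, 49, 51, 54
The 2 values of 5 occupy positions 1–2 → average rank (1+2)/2 = 1.5.
The 2 values of 18 occupy positions 4–5 → average rank (4+5)/2 = 4.5.
Rank 3 → value 16.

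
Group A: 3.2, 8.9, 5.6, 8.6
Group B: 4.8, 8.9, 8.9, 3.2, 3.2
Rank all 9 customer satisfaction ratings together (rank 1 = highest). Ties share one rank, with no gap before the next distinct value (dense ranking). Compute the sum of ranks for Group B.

Sorted (descending): 8.9, 8.9, 8.9, 8.6, 5.6, 4.8, 3.2, 3.2, 3.2
The 3 values of 8.9 share dense rank 1.
The 3 values of 3.2 share dense rank 5.
Remaining distinct values take the next consecutive integers.
Group B values → pooled ranks: 4.8→4, 8.9→1, 8.9→1, 3.2→5, 3.2→5
Rank sum = 4 + 1 + 1 + 5 + 5 = 16

16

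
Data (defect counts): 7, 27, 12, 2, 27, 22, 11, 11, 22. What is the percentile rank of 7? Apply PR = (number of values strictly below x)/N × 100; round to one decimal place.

N = 9.
Strictly below 7: 1. Equal to 7: 1.
PR = 1/9 × 100 = 11.1

11.1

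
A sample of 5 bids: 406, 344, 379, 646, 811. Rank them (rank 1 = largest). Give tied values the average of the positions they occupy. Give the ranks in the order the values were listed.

Sorted (descending): 811, 646, 406, 379, 344
No ties — each value takes its position as its rank.

3, 5, 4, 2, 1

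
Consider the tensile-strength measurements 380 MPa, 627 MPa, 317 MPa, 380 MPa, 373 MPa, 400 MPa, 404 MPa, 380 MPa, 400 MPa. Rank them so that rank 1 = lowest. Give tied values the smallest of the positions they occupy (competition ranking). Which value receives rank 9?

Sorted (ascending): 317, 373, 380, 380, 380, 400, 400, 404, 627
The 3 values of 380 occupy positions 3–5 → each gets rank 3.
The 2 values of 400 occupy positions 6–7 → each gets rank 6.
Rank 9 → value 627.

627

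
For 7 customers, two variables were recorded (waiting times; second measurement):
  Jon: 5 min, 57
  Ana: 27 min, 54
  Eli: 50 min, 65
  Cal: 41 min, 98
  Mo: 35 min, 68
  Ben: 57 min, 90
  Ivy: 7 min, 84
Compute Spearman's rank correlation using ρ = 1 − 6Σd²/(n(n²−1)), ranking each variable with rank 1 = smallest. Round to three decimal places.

Ranks of variable 1: 1, 3, 6, 5, 4, 7, 2
Ranks of variable 2: 2, 1, 3, 7, 4, 6, 5
d = r₁ − r₂: -1, 2, 3, -2, 0, 1, -3
d²: 1, 4, 9, 4, 0, 1, 9; Σd² = 28
ρ = 1 − 6·28/(7·48) = 1 − 168/336 = 0.500

0.500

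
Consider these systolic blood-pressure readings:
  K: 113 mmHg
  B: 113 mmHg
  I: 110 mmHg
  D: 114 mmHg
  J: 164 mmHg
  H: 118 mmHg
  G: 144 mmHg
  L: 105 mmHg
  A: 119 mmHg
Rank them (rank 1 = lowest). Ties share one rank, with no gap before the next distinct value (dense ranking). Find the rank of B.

3

Sorted (ascending): 105, 110, 113, 113, 114, 118, 119, 144, 164
The 2 values of 113 share dense rank 3.
Remaining distinct values take the next consecutive integers.
B has value 113 mmHg → rank 3.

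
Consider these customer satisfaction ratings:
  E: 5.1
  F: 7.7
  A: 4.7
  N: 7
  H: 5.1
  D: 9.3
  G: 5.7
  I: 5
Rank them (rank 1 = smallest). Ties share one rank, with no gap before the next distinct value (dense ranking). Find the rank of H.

3

Sorted (ascending): 4.7, 5, 5.1, 5.1, 5.7, 7, 7.7, 9.3
The 2 values of 5.1 share dense rank 3.
Remaining distinct values take the next consecutive integers.
H has value 5.1 → rank 3.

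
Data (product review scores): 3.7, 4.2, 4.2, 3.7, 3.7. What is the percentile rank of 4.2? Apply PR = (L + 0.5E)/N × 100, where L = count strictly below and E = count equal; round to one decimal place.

80.0

N = 5.
Strictly below 4.2: 3. Equal to 4.2: 2.
PR = (3 + 0.5·2)/5 × 100 = 80.0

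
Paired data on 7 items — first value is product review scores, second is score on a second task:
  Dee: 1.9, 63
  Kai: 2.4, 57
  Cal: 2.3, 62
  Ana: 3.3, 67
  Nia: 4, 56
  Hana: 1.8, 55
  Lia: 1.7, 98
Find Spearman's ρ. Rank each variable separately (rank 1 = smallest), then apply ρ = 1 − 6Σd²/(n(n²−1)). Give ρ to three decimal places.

Ranks of variable 1: 3, 5, 4, 6, 7, 2, 1
Ranks of variable 2: 5, 3, 4, 6, 2, 1, 7
d = r₁ − r₂: -2, 2, 0, 0, 5, 1, -6
d²: 4, 4, 0, 0, 25, 1, 36; Σd² = 70
ρ = 1 − 6·70/(7·48) = 1 − 420/336 = -0.250

-0.250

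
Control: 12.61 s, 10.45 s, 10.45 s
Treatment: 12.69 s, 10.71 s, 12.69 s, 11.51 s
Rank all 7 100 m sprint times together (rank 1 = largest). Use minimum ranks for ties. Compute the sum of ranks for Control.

Sorted (descending): 12.69, 12.69, 12.61, 11.51, 10.71, 10.45, 10.45
The 2 values of 12.69 occupy positions 1–2 → each gets rank 1.
The 2 values of 10.45 occupy positions 6–7 → each gets rank 6.
Control values → pooled ranks: 12.61→3, 10.45→6, 10.45→6
Rank sum = 3 + 6 + 6 = 15

15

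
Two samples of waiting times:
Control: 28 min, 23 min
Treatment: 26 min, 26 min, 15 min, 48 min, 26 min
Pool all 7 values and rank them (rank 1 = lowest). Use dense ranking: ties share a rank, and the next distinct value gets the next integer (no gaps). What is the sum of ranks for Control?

6

Sorted (ascending): 15, 23, 26, 26, 26, 28, 48
The 3 values of 26 share dense rank 3.
Remaining distinct values take the next consecutive integers.
Control values → pooled ranks: 28→4, 23→2
Rank sum = 4 + 2 = 6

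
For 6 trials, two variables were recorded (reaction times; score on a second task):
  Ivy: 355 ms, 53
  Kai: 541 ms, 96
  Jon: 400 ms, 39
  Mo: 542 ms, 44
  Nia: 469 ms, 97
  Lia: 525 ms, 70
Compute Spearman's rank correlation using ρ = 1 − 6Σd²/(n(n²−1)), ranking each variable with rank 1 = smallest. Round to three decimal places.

0.143

Ranks of variable 1: 1, 5, 2, 6, 3, 4
Ranks of variable 2: 3, 5, 1, 2, 6, 4
d = r₁ − r₂: -2, 0, 1, 4, -3, 0
d²: 4, 0, 1, 16, 9, 0; Σd² = 30
ρ = 1 − 6·30/(6·35) = 1 − 180/210 = 0.143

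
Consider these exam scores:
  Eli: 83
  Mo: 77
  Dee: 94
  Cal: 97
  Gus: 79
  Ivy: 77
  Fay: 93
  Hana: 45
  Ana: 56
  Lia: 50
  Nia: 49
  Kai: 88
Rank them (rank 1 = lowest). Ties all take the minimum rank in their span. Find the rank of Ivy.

5

Sorted (ascending): 45, 49, 50, 56, 77, 77, 79, 83, 88, 93, 94, 97
The 2 values of 77 occupy positions 5–6 → each gets rank 5.
Ivy has value 77 → rank 5.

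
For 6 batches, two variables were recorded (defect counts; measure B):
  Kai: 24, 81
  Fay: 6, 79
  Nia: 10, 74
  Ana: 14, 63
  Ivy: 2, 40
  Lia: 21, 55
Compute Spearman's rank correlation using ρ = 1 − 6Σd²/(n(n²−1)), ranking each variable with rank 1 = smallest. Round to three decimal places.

Ranks of variable 1: 6, 2, 3, 4, 1, 5
Ranks of variable 2: 6, 5, 4, 3, 1, 2
d = r₁ − r₂: 0, -3, -1, 1, 0, 3
d²: 0, 9, 1, 1, 0, 9; Σd² = 20
ρ = 1 − 6·20/(6·35) = 1 − 120/210 = 0.429

0.429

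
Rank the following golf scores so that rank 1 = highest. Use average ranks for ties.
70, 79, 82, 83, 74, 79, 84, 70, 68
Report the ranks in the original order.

7.5, 4.5, 3, 2, 6, 4.5, 1, 7.5, 9

Sorted (descending): 84, 83, 82, 79, 79, 74, 70, 70, 68
The 2 values of 79 occupy positions 4–5 → average rank (4+5)/2 = 4.5.
The 2 values of 70 occupy positions 7–8 → average rank (7+8)/2 = 7.5.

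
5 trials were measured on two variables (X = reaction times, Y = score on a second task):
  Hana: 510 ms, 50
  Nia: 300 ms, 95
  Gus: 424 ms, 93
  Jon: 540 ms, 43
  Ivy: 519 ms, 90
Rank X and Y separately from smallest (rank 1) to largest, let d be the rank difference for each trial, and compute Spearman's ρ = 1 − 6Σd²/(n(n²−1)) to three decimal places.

-0.900

Ranks of variable 1: 3, 1, 2, 5, 4
Ranks of variable 2: 2, 5, 4, 1, 3
d = r₁ − r₂: 1, -4, -2, 4, 1
d²: 1, 16, 4, 16, 1; Σd² = 38
ρ = 1 − 6·38/(5·24) = 1 − 228/120 = -0.900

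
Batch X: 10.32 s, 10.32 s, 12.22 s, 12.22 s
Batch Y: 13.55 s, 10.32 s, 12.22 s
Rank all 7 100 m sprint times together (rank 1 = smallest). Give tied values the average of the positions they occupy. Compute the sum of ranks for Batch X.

14

Sorted (ascending): 10.32, 10.32, 10.32, 12.22, 12.22, 12.22, 13.55
The 3 values of 10.32 occupy positions 1–3 → average rank 2.
The 3 values of 12.22 occupy positions 4–6 → average rank 5.
Batch X values → pooled ranks: 10.32→2, 10.32→2, 12.22→5, 12.22→5
Rank sum = 2 + 2 + 5 + 5 = 14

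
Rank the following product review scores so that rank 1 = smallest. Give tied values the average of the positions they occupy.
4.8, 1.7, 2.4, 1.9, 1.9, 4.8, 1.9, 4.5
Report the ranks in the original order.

Sorted (ascending): 1.7, 1.9, 1.9, 1.9, 2.4, 4.5, 4.8, 4.8
The 3 values of 1.9 occupy positions 2–4 → average rank 3.
The 2 values of 4.8 occupy positions 7–8 → average rank (7+8)/2 = 7.5.

7.5, 1, 5, 3, 3, 7.5, 3, 6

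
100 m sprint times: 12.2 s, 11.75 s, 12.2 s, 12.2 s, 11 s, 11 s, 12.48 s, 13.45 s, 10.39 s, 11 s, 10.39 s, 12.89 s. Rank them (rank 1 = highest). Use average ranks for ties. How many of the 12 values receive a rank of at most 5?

6

Sorted (descending): 13.45, 12.89, 12.48, 12.2, 12.2, 12.2, 11.75, 11, 11, 11, 10.39, 10.39
The 3 values of 12.2 occupy positions 4–6 → average rank 5.
The 3 values of 11 occupy positions 8–10 → average rank 9.
The 2 values of 10.39 occupy positions 11–12 → average rank (11+12)/2 = 11.5.
Ranks ≤ 5: {1, 2, 3, 5, 5, 5} → 6 values.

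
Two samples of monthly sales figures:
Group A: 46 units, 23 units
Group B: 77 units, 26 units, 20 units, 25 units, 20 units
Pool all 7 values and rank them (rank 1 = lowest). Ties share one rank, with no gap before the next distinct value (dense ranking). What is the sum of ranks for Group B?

15

Sorted (ascending): 20, 20, 23, 25, 26, 46, 77
The 2 values of 20 share dense rank 1.
Remaining distinct values take the next consecutive integers.
Group B values → pooled ranks: 77→6, 26→4, 20→1, 25→3, 20→1
Rank sum = 6 + 4 + 1 + 3 + 1 = 15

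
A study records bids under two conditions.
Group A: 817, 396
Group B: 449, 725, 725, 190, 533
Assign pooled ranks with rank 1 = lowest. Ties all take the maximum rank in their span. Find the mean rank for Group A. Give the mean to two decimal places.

4.50

Sorted (ascending): 190, 396, 449, 533, 725, 725, 817
The 2 values of 725 occupy positions 5–6 → each gets rank 6.
Group A values → pooled ranks: 817→7, 396→2
Mean rank = (7 + 2) / 2 = 4.50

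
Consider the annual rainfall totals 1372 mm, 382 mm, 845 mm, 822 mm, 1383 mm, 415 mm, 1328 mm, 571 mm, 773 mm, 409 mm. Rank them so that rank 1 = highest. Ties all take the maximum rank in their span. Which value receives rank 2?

1372

Sorted (descending): 1383, 1372, 1328, 845, 822, 773, 571, 415, 409, 382
No ties — each value takes its position as its rank.
Rank 2 → value 1372.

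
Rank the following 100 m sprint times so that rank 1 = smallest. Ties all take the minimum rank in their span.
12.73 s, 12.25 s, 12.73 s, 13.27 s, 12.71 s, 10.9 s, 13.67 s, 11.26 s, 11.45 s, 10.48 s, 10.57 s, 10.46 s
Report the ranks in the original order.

9, 7, 9, 11, 8, 4, 12, 5, 6, 2, 3, 1

Sorted (ascending): 10.46, 10.48, 10.57, 10.9, 11.26, 11.45, 12.25, 12.71, 12.73, 12.73, 13.27, 13.67
The 2 values of 12.73 occupy positions 9–10 → each gets rank 9.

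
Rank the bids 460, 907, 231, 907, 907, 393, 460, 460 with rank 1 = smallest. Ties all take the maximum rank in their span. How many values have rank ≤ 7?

Sorted (ascending): 231, 393, 460, 460, 460, 907, 907, 907
The 3 values of 460 occupy positions 3–5 → each gets rank 5.
The 3 values of 907 occupy positions 6–8 → each gets rank 8.
Ranks ≤ 7: {1, 2, 5, 5, 5} → 5 values.

5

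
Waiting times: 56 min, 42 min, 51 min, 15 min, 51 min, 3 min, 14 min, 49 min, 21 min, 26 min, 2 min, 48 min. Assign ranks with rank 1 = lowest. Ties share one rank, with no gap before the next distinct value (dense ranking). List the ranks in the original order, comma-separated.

11, 7, 10, 4, 10, 2, 3, 9, 5, 6, 1, 8

Sorted (ascending): 2, 3, 14, 15, 21, 26, 42, 48, 49, 51, 51, 56
The 2 values of 51 share dense rank 10.
Remaining distinct values take the next consecutive integers.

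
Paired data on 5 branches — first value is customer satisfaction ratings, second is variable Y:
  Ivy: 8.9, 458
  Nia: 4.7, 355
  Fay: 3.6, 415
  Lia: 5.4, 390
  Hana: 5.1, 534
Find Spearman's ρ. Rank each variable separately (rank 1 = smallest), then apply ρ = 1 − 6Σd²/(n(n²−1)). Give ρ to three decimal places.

0.300

Ranks of variable 1: 5, 2, 1, 4, 3
Ranks of variable 2: 4, 1, 3, 2, 5
d = r₁ − r₂: 1, 1, -2, 2, -2
d²: 1, 1, 4, 4, 4; Σd² = 14
ρ = 1 − 6·14/(5·24) = 1 − 84/120 = 0.300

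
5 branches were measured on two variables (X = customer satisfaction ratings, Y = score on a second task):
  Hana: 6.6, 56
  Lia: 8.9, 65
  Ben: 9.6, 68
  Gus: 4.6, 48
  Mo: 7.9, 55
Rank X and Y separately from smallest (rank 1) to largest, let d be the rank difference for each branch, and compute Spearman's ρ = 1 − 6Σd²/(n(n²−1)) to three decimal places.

Ranks of variable 1: 2, 4, 5, 1, 3
Ranks of variable 2: 3, 4, 5, 1, 2
d = r₁ − r₂: -1, 0, 0, 0, 1
d²: 1, 0, 0, 0, 1; Σd² = 2
ρ = 1 − 6·2/(5·24) = 1 − 12/120 = 0.900

0.900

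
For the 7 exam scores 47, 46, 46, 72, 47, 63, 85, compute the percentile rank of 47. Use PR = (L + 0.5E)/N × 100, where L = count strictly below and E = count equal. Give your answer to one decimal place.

N = 7.
Strictly below 47: 2. Equal to 47: 2.
PR = (2 + 0.5·2)/7 × 100 = 42.9

42.9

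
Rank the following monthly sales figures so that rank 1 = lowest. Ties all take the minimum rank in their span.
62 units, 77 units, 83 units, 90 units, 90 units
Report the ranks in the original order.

1, 2, 3, 4, 4

Sorted (ascending): 62, 77, 83, 90, 90
The 2 values of 90 occupy positions 4–5 → each gets rank 4.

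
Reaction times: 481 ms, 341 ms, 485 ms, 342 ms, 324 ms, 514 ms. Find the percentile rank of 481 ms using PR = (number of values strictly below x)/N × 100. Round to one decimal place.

N = 6.
Strictly below 481: 3. Equal to 481: 1.
PR = 3/6 × 100 = 50.0

50.0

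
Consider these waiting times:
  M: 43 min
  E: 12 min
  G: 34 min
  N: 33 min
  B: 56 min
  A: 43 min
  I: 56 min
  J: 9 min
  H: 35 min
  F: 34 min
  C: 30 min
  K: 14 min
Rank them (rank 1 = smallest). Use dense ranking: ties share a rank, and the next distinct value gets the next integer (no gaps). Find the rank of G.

6

Sorted (ascending): 9, 12, 14, 30, 33, 34, 34, 35, 43, 43, 56, 56
The 2 values of 34 share dense rank 6.
The 2 values of 43 share dense rank 8.
The 2 values of 56 share dense rank 9.
Remaining distinct values take the next consecutive integers.
G has value 34 min → rank 6.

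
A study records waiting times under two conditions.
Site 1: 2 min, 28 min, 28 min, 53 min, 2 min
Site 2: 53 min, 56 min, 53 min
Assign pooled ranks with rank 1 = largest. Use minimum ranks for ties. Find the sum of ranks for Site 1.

Sorted (descending): 56, 53, 53, 53, 28, 28, 2, 2
The 3 values of 53 occupy positions 2–4 → each gets rank 2.
The 2 values of 28 occupy positions 5–6 → each gets rank 5.
The 2 values of 2 occupy positions 7–8 → each gets rank 7.
Site 1 values → pooled ranks: 2→7, 28→5, 28→5, 53→2, 2→7
Rank sum = 7 + 5 + 5 + 2 + 7 = 26

26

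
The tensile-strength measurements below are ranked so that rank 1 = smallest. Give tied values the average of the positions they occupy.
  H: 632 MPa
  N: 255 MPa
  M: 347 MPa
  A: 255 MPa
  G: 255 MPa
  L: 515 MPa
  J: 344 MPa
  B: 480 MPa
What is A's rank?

Sorted (ascending): 255, 255, 255, 344, 347, 480, 515, 632
The 3 values of 255 occupy positions 1–3 → average rank 2.
A has value 255 MPa → rank 2.

2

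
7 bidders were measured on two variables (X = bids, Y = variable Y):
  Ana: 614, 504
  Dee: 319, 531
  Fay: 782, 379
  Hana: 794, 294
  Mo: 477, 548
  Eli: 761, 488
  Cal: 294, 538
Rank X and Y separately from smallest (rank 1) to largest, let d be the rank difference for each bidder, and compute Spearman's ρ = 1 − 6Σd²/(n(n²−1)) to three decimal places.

-0.893

Ranks of variable 1: 4, 2, 6, 7, 3, 5, 1
Ranks of variable 2: 4, 5, 2, 1, 7, 3, 6
d = r₁ − r₂: 0, -3, 4, 6, -4, 2, -5
d²: 0, 9, 16, 36, 16, 4, 25; Σd² = 106
ρ = 1 − 6·106/(7·48) = 1 − 636/336 = -0.893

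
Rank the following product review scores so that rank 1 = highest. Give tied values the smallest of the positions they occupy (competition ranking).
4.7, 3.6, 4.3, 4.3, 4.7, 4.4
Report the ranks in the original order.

Sorted (descending): 4.7, 4.7, 4.4, 4.3, 4.3, 3.6
The 2 values of 4.7 occupy positions 1–2 → each gets rank 1.
The 2 values of 4.3 occupy positions 4–5 → each gets rank 4.

1, 6, 4, 4, 1, 3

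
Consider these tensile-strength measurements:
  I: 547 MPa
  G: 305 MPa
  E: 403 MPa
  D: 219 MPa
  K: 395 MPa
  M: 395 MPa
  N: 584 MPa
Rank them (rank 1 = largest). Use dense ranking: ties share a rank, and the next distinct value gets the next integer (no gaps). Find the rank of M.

4

Sorted (descending): 584, 547, 403, 395, 395, 305, 219
The 2 values of 395 share dense rank 4.
Remaining distinct values take the next consecutive integers.
M has value 395 MPa → rank 4.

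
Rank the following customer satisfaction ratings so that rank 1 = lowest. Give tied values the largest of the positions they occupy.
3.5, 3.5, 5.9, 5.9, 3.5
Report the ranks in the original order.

Sorted (ascending): 3.5, 3.5, 3.5, 5.9, 5.9
The 3 values of 3.5 occupy positions 1–3 → each gets rank 3.
The 2 values of 5.9 occupy positions 4–5 → each gets rank 5.

3, 3, 5, 5, 3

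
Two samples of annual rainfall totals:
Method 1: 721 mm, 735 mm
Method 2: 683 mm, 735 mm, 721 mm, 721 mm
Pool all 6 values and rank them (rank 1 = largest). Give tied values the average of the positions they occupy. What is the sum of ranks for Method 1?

Sorted (descending): 735, 735, 721, 721, 721, 683
The 2 values of 735 occupy positions 1–2 → average rank (1+2)/2 = 1.5.
The 3 values of 721 occupy positions 3–5 → average rank 4.
Method 1 values → pooled ranks: 721→4, 735→1.5
Rank sum = 4 + 1.5 = 5.5

5.5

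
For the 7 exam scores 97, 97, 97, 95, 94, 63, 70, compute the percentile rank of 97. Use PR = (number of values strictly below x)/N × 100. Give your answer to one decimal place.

57.1

N = 7.
Strictly below 97: 4. Equal to 97: 3.
PR = 4/7 × 100 = 57.1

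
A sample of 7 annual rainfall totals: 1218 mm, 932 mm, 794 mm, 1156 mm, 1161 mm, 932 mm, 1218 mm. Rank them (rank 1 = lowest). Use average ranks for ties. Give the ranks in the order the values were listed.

6.5, 2.5, 1, 4, 5, 2.5, 6.5

Sorted (ascending): 794, 932, 932, 1156, 1161, 1218, 1218
The 2 values of 932 occupy positions 2–3 → average rank (2+3)/2 = 2.5.
The 2 values of 1218 occupy positions 6–7 → average rank (6+7)/2 = 6.5.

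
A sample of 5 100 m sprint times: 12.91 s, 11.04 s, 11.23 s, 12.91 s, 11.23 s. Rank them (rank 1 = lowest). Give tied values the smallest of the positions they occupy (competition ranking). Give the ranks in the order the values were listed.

Sorted (ascending): 11.04, 11.23, 11.23, 12.91, 12.91
The 2 values of 11.23 occupy positions 2–3 → each gets rank 2.
The 2 values of 12.91 occupy positions 4–5 → each gets rank 4.

4, 1, 2, 4, 2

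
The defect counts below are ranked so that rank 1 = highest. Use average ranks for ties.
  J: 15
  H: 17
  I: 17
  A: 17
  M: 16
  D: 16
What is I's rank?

2

Sorted (descending): 17, 17, 17, 16, 16, 15
The 3 values of 17 occupy positions 1–3 → average rank 2.
The 2 values of 16 occupy positions 4–5 → average rank (4+5)/2 = 4.5.
I has value 17 → rank 2.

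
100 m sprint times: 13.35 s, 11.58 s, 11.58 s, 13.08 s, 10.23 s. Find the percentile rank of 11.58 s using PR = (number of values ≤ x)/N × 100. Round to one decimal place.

N = 5.
Strictly below 11.58: 1. Equal to 11.58: 2.
PR = 3/5 × 100 = 60.0

60.0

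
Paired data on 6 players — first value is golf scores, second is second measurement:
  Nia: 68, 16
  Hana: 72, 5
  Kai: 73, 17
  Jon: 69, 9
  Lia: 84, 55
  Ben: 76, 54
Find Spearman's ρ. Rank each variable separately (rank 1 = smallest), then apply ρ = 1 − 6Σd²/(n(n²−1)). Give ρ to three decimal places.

Ranks of variable 1: 1, 3, 4, 2, 6, 5
Ranks of variable 2: 3, 1, 4, 2, 6, 5
d = r₁ − r₂: -2, 2, 0, 0, 0, 0
d²: 4, 4, 0, 0, 0, 0; Σd² = 8
ρ = 1 − 6·8/(6·35) = 1 − 48/210 = 0.771

0.771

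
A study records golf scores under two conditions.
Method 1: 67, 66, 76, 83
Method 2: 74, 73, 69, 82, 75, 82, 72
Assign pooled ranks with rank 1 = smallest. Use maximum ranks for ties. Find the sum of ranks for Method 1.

22

Sorted (ascending): 66, 67, 69, 72, 73, 74, 75, 76, 82, 82, 83
The 2 values of 82 occupy positions 9–10 → each gets rank 10.
Method 1 values → pooled ranks: 67→2, 66→1, 76→8, 83→11
Rank sum = 2 + 1 + 8 + 11 = 22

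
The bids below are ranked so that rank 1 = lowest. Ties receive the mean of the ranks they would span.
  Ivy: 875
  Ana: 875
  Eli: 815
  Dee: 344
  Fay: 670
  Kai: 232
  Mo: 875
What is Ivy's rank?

6

Sorted (ascending): 232, 344, 670, 815, 875, 875, 875
The 3 values of 875 occupy positions 5–7 → average rank 6.
Ivy has value 875 → rank 6.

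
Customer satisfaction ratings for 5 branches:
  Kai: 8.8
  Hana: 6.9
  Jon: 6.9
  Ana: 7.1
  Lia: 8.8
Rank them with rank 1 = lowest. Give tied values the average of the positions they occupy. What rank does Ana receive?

3

Sorted (ascending): 6.9, 6.9, 7.1, 8.8, 8.8
The 2 values of 6.9 occupy positions 1–2 → average rank (1+2)/2 = 1.5.
The 2 values of 8.8 occupy positions 4–5 → average rank (4+5)/2 = 4.5.
Ana has value 7.1 → rank 3.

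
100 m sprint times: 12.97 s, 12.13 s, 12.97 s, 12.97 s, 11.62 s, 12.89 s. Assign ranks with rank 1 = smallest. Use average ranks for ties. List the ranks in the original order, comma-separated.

5, 2, 5, 5, 1, 3

Sorted (ascending): 11.62, 12.13, 12.89, 12.97, 12.97, 12.97
The 3 values of 12.97 occupy positions 4–6 → average rank 5.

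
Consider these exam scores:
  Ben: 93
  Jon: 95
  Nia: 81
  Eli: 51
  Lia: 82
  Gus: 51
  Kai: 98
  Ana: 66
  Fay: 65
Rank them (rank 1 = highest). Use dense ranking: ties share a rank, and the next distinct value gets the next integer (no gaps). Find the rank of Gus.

Sorted (descending): 98, 95, 93, 82, 81, 66, 65, 51, 51
The 2 values of 51 share dense rank 8.
Remaining distinct values take the next consecutive integers.
Gus has value 51 → rank 8.

8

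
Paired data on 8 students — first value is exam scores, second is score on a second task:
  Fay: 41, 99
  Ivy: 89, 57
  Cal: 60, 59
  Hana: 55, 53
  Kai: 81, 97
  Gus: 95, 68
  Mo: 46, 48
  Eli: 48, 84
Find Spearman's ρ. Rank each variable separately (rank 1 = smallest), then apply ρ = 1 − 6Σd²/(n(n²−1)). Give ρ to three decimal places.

Ranks of variable 1: 1, 7, 5, 4, 6, 8, 2, 3
Ranks of variable 2: 8, 3, 4, 2, 7, 5, 1, 6
d = r₁ − r₂: -7, 4, 1, 2, -1, 3, 1, -3
d²: 49, 16, 1, 4, 1, 9, 1, 9; Σd² = 90
ρ = 1 − 6·90/(8·63) = 1 − 540/504 = -0.071

-0.071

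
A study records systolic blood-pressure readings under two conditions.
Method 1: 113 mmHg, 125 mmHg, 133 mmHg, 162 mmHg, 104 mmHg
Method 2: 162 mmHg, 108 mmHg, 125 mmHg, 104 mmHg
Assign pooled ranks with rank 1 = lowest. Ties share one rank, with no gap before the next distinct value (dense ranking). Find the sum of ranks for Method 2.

Sorted (ascending): 104, 104, 108, 113, 125, 125, 133, 162, 162
The 2 values of 104 share dense rank 1.
The 2 values of 125 share dense rank 4.
The 2 values of 162 share dense rank 6.
Remaining distinct values take the next consecutive integers.
Method 2 values → pooled ranks: 162→6, 108→2, 125→4, 104→1
Rank sum = 6 + 2 + 4 + 1 = 13

13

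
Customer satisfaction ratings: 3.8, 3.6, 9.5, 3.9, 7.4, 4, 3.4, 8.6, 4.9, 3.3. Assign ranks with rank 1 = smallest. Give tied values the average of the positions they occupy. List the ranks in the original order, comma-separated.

Sorted (ascending): 3.3, 3.4, 3.6, 3.8, 3.9, 4, 4.9, 7.4, 8.6, 9.5
No ties — each value takes its position as its rank.

4, 3, 10, 5, 8, 6, 2, 9, 7, 1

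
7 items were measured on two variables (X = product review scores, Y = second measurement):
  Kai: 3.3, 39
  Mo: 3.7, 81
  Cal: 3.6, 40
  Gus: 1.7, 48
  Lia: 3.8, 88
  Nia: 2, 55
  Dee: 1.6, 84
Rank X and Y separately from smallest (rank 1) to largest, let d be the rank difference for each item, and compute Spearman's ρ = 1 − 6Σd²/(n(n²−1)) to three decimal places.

0.179

Ranks of variable 1: 4, 6, 5, 2, 7, 3, 1
Ranks of variable 2: 1, 5, 2, 3, 7, 4, 6
d = r₁ − r₂: 3, 1, 3, -1, 0, -1, -5
d²: 9, 1, 9, 1, 0, 1, 25; Σd² = 46
ρ = 1 − 6·46/(7·48) = 1 − 276/336 = 0.179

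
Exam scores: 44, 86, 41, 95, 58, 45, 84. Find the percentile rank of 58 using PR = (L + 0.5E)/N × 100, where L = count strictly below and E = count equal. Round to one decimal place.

50.0

N = 7.
Strictly below 58: 3. Equal to 58: 1.
PR = (3 + 0.5·1)/7 × 100 = 50.0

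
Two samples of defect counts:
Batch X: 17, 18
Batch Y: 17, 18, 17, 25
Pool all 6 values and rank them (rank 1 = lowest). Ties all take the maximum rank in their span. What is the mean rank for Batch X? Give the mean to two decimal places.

4.00

Sorted (ascending): 17, 17, 17, 18, 18, 25
The 3 values of 17 occupy positions 1–3 → each gets rank 3.
The 2 values of 18 occupy positions 4–5 → each gets rank 5.
Batch X values → pooled ranks: 17→3, 18→5
Mean rank = (3 + 5) / 2 = 4.00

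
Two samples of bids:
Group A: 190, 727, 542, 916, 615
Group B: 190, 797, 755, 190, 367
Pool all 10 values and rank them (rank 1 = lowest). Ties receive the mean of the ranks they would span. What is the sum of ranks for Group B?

25

Sorted (ascending): 190, 190, 190, 367, 542, 615, 727, 755, 797, 916
The 3 values of 190 occupy positions 1–3 → average rank 2.
Group B values → pooled ranks: 190→2, 797→9, 755→8, 190→2, 367→4
Rank sum = 2 + 9 + 8 + 2 + 4 = 25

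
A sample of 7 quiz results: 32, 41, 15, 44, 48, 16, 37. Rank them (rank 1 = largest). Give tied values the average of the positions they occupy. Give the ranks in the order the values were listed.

Sorted (descending): 48, 44, 41, 37, 32, 16, 15
No ties — each value takes its position as its rank.

5, 3, 7, 2, 1, 6, 4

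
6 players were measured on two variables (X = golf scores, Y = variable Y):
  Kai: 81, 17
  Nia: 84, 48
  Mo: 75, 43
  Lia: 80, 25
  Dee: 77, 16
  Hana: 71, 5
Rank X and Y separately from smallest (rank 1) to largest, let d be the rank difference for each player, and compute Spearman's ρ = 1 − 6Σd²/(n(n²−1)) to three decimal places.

0.600

Ranks of variable 1: 5, 6, 2, 4, 3, 1
Ranks of variable 2: 3, 6, 5, 4, 2, 1
d = r₁ − r₂: 2, 0, -3, 0, 1, 0
d²: 4, 0, 9, 0, 1, 0; Σd² = 14
ρ = 1 − 6·14/(6·35) = 1 − 84/210 = 0.600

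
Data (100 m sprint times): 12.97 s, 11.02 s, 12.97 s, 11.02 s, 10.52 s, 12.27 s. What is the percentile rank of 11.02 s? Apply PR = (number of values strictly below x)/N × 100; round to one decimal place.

16.7

N = 6.
Strictly below 11.02: 1. Equal to 11.02: 2.
PR = 1/6 × 100 = 16.7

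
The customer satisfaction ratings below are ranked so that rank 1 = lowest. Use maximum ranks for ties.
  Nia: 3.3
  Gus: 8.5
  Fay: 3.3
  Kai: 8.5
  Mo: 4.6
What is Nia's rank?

2

Sorted (ascending): 3.3, 3.3, 4.6, 8.5, 8.5
The 2 values of 3.3 occupy positions 1–2 → each gets rank 2.
The 2 values of 8.5 occupy positions 4–5 → each gets rank 5.
Nia has value 3.3 → rank 2.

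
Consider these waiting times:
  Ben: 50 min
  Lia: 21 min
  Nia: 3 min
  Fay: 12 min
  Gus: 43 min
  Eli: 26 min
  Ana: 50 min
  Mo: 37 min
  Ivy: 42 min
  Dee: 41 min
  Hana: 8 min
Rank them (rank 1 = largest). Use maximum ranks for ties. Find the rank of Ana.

2

Sorted (descending): 50, 50, 43, 42, 41, 37, 26, 21, 12, 8, 3
The 2 values of 50 occupy positions 1–2 → each gets rank 2.
Ana has value 50 min → rank 2.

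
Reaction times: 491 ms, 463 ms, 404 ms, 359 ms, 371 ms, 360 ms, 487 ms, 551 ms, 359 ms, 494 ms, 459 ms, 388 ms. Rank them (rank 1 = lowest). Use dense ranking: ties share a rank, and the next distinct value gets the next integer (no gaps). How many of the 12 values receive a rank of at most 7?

Sorted (ascending): 359, 359, 360, 371, 388, 404, 459, 463, 487, 491, 494, 551
The 2 values of 359 share dense rank 1.
Remaining distinct values take the next consecutive integers.
Ranks ≤ 7: {1, 1, 2, 3, 4, 5, 6, 7} → 8 values.

8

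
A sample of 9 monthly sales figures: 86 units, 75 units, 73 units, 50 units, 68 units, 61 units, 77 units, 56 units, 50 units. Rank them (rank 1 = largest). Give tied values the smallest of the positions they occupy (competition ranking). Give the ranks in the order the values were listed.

Sorted (descending): 86, 77, 75, 73, 68, 61, 56, 50, 50
The 2 values of 50 occupy positions 8–9 → each gets rank 8.

1, 3, 4, 8, 5, 6, 2, 7, 8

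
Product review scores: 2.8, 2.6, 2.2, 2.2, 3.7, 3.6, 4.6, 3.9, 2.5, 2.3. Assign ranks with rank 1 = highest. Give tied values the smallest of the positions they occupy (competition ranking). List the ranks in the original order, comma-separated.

Sorted (descending): 4.6, 3.9, 3.7, 3.6, 2.8, 2.6, 2.5, 2.3, 2.2, 2.2
The 2 values of 2.2 occupy positions 9–10 → each gets rank 9.

5, 6, 9, 9, 3, 4, 1, 2, 7, 8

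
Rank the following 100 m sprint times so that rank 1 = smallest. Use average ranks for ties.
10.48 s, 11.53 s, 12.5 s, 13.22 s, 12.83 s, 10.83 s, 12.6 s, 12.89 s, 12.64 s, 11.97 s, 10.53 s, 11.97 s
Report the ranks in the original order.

Sorted (ascending): 10.48, 10.53, 10.83, 11.53, 11.97, 11.97, 12.5, 12.6, 12.64, 12.83, 12.89, 13.22
The 2 values of 11.97 occupy positions 5–6 → average rank (5+6)/2 = 5.5.

1, 4, 7, 12, 10, 3, 8, 11, 9, 5.5, 2, 5.5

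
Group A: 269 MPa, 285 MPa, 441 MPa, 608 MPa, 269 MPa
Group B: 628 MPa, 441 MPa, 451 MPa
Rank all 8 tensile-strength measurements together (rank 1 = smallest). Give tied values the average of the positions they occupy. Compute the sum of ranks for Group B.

18.5

Sorted (ascending): 269, 269, 285, 441, 441, 451, 608, 628
The 2 values of 269 occupy positions 1–2 → average rank (1+2)/2 = 1.5.
The 2 values of 441 occupy positions 4–5 → average rank (4+5)/2 = 4.5.
Group B values → pooled ranks: 628→8, 441→4.5, 451→6
Rank sum = 8 + 4.5 + 6 = 18.5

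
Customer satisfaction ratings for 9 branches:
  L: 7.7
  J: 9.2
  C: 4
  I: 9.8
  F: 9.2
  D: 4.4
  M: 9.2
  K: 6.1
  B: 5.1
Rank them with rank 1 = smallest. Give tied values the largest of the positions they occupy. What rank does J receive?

Sorted (ascending): 4, 4.4, 5.1, 6.1, 7.7, 9.2, 9.2, 9.2, 9.8
The 3 values of 9.2 occupy positions 6–8 → each gets rank 8.
J has value 9.2 → rank 8.

8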